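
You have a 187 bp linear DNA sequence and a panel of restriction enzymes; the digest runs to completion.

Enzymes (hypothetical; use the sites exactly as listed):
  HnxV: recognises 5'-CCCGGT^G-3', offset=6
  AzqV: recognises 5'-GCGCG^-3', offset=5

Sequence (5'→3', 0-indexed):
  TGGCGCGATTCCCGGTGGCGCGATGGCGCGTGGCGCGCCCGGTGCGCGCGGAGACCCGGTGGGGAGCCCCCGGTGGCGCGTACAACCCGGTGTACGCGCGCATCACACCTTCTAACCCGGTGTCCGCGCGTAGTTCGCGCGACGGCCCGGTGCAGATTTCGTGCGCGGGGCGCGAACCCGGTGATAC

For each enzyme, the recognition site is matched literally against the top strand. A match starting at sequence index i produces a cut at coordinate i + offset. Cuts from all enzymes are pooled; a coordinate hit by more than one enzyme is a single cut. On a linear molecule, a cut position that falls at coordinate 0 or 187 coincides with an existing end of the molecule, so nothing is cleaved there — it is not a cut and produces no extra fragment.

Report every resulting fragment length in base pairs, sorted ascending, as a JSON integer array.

Scan for sites:
  HnxV (CCCGGTG, off=6): starts [10, 37, 54, 68, 85, 115, 145, 176] → cuts [16, 43, 60, 74, 91, 121, 151, 182]
  AzqV (GCGCG, off=5): starts [2, 17, 25, 32, 43, 45, 75, 95, 125, 136, 162, 169] → cuts [7, 22, 30, 37, 48, 50, 80, 100, 130, 141, 167, 174]

Pooled cuts: [7, 16, 22, 30, 37, 43, 48, 50, 60, 74, 80, 91, 100, 121, 130, 141, 151, 167, 174, 182]

Fragments:
  [0,7): 7 bp
  [7,16): 9 bp
  [16,22): 6 bp
  [22,30): 8 bp
  [30,37): 7 bp
  [37,43): 6 bp
  [43,48): 5 bp
  [48,50): 2 bp
  [50,60): 10 bp
  [60,74): 14 bp
  [74,80): 6 bp
  [80,91): 11 bp
  [91,100): 9 bp
  [100,121): 21 bp
  [121,130): 9 bp
  [130,141): 11 bp
  [141,151): 10 bp
  [151,167): 16 bp
  [167,174): 7 bp
  [174,182): 8 bp
  [182,187): 5 bp

[2,5,5,6,6,6,7,7,7,8,8,9,9,9,10,10,11,11,14,16,21]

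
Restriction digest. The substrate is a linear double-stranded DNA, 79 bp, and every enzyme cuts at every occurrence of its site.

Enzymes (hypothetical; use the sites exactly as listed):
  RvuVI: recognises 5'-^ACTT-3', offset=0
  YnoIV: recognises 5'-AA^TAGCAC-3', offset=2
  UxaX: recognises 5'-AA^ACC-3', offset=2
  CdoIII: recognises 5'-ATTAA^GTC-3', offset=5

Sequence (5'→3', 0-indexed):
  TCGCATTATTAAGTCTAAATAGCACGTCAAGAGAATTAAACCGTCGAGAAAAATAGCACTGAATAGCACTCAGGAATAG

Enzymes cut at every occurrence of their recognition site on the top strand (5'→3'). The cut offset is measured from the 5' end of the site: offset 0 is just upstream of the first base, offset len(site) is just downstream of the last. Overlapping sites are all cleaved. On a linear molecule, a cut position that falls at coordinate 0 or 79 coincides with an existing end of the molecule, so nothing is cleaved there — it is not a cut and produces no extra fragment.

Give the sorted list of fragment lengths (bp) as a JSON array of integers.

[7,10,12,14,16,20]

Scan for sites:
  RvuVI (ACTT, off=0): no sites
  YnoIV AATAGCAC/2: at [17, 51, 61] ⇒ [19, 53, 63]
  UxaX AAACC/2: at [37] ⇒ [39]
  CdoIII ATTAAGTC/5: at [7] ⇒ [12]

All cut coordinates (distinct, sorted): [12, 19, 39, 53, 63]

Fragment lengths:
  [0,12): 12 bp
  [12,19): 7 bp
  [19,39): 20 bp
  [39,53): 14 bp
  [53,63): 10 bp
  [63,79): 16 bp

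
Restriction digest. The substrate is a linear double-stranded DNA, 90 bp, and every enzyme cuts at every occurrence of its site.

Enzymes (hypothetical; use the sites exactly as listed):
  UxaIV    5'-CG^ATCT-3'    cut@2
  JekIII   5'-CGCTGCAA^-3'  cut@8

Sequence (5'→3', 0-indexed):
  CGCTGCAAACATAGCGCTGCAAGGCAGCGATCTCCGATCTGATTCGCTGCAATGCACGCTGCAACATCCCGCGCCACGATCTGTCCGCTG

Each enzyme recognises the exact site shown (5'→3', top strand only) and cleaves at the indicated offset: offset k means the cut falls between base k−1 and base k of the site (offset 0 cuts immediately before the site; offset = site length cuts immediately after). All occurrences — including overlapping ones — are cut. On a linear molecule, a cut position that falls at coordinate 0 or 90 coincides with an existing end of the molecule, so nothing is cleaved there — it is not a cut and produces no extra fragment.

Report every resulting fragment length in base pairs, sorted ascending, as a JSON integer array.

[7,7,8,12,12,14,14,16]

Per-enzyme occurrences:
  UxaIV CGATCT/2: at [27, 34, 76] ⇒ [29, 36, 78]
  JekIII CGCTGCAA/8: at [0, 14, 44, 56] ⇒ [8, 22, 52, 64]

All cut coordinates (distinct, sorted): [8, 22, 29, 36, 52, 64, 78]

Fragment lengths:
  [0,8): 8 bp
  [8,22): 14 bp
  [22,29): 7 bp
  [29,36): 7 bp
  [36,52): 16 bp
  [52,64): 12 bp
  [64,78): 14 bp
  [78,90): 12 bp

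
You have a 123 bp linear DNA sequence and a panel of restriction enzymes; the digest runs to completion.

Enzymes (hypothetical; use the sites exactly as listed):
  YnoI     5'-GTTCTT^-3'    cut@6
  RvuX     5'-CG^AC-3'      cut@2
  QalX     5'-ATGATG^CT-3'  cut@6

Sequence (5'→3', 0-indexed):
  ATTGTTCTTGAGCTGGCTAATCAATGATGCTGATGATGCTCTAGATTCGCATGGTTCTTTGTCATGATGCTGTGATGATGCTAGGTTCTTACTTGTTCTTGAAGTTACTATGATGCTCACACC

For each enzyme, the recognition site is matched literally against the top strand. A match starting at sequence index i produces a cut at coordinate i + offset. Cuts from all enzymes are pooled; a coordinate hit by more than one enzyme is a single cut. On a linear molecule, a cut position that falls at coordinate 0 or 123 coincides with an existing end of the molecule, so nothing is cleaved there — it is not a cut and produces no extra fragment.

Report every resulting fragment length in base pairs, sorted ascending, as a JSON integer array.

[8,9,9,10,10,10,11,15,20,21]

Site scan:
  YnoI GTTCTT/6: at [3, 53, 84, 94] ⇒ [9, 59, 90, 100]
  RvuX (CGAC, off=2): no sites
  QalX ATGATGCT/6: at [23, 32, 63, 74, 109] ⇒ [29, 38, 69, 80, 115]

Pooled cuts: [9, 29, 38, 59, 69, 80, 90, 100, 115]

Fragments:
  [0,9): 9 bp
  [9,29): 20 bp
  [29,38): 9 bp
  [38,59): 21 bp
  [59,69): 10 bp
  [69,80): 11 bp
  [80,90): 10 bp
  [90,100): 10 bp
  [100,115): 15 bp
  [115,123): 8 bp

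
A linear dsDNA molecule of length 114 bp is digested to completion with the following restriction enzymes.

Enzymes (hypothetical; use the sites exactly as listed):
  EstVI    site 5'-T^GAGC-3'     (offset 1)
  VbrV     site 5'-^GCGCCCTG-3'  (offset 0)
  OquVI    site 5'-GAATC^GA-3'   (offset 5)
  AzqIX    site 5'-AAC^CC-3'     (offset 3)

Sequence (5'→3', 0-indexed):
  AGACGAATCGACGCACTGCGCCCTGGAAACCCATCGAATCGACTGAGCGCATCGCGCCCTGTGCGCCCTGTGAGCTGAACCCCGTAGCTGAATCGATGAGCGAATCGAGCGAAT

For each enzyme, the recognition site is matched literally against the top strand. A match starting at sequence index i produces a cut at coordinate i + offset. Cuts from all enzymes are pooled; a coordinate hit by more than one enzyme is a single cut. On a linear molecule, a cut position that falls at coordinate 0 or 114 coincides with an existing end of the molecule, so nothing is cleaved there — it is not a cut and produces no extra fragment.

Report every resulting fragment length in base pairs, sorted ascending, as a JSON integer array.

Per-enzyme occurrences:
  EstVI (TGAGC, off=1): starts [43, 70, 96] → cuts [44, 71, 97]
  VbrV (GCGCCCTG, off=0): starts [17, 53, 62] → cuts [17, 53, 62]
  OquVI (GAATCGA, off=5): starts [4, 35, 89, 101] → cuts [9, 40, 94, 106]
  AzqIX (AACCC, off=3): starts [27, 77] → cuts [30, 80]

Pooled cuts: [9, 17, 30, 40, 44, 53, 62, 71, 80, 94, 97, 106]

Fragments:
  [0,9): 9 bp
  [9,17): 8 bp
  [17,30): 13 bp
  [30,40): 10 bp
  [40,44): 4 bp
  [44,53): 9 bp
  [53,62): 9 bp
  [62,71): 9 bp
  [71,80): 9 bp
  [80,94): 14 bp
  [94,97): 3 bp
  [97,106): 9 bp
  [106,114): 8 bp

[3,4,8,8,9,9,9,9,9,9,10,13,14]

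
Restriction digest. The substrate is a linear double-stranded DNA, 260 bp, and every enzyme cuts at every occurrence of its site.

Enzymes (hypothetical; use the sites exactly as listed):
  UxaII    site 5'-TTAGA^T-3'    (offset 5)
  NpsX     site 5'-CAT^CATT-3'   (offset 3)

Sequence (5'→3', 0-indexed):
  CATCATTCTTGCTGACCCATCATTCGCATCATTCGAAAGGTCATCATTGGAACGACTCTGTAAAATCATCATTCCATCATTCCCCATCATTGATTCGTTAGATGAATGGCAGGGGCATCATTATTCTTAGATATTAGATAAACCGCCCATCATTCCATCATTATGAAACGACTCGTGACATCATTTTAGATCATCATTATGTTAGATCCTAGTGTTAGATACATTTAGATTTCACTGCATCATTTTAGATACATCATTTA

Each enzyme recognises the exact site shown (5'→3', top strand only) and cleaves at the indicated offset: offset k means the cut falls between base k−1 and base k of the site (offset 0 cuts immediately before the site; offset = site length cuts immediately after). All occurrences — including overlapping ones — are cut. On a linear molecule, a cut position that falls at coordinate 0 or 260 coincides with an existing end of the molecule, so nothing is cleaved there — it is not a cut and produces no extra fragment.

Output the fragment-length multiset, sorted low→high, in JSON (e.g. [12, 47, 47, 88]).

Site scan:
  UxaII TTAGAT/5: at [97, 126, 133, 185, 201, 214, 224, 244] ⇒ [102, 131, 138, 190, 206, 219, 229, 249]
  NpsX CATCATT/3: at [0, 17, 26, 41, 66, 74, 84, 115, 147, 155, 178, 191, 237, 251] ⇒ [3, 20, 29, 44, 69, 77, 87, 118, 150, 158, 181, 194, 240, 254]

All cut coordinates (distinct, sorted): [3, 20, 29, 44, 69, 77, 87, 102, 118, 131, 138, 150, 158, 181, 190, 194, 206, 219, 229, 240, 249, 254]

Fragments:
  [0,3): 3 bp
  [3,20): 17 bp
  [20,29): 9 bp
  [29,44): 15 bp
  [44,69): 25 bp
  [69,77): 8 bp
  [77,87): 10 bp
  [87,102): 15 bp
  [102,118): 16 bp
  [118,131): 13 bp
  [131,138): 7 bp
  [138,150): 12 bp
  [150,158): 8 bp
  [158,181): 23 bp
  [181,190): 9 bp
  [190,194): 4 bp
  [194,206): 12 bp
  [206,219): 13 bp
  [219,229): 10 bp
  [229,240): 11 bp
  [240,249): 9 bp
  [249,254): 5 bp
  [254,260): 6 bp

[3,4,5,6,7,8,8,9,9,9,10,10,11,12,12,13,13,15,15,16,17,23,25]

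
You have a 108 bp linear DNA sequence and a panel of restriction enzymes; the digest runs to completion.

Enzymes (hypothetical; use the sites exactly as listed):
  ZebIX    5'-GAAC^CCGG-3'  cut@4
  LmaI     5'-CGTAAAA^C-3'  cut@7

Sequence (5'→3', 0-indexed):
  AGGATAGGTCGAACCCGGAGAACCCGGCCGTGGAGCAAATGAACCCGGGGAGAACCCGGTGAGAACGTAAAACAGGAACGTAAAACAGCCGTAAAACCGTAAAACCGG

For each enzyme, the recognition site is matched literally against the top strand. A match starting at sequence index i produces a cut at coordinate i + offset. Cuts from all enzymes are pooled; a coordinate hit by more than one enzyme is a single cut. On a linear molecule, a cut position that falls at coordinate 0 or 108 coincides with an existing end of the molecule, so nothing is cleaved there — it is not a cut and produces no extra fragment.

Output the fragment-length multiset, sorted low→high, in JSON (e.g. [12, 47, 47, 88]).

Site scan:
  ZebIX (GAACCCGG, off=4): starts [10, 19, 40, 51] → cuts [14, 23, 44, 55]
  LmaI (CGTAAAAC, off=7): starts [65, 78, 89, 97] → cuts [72, 85, 96, 104]

Pooled cuts: [14, 23, 44, 55, 72, 85, 96, 104]

Fragments:
  [0,14): 14 bp
  [14,23): 9 bp
  [23,44): 21 bp
  [44,55): 11 bp
  [55,72): 17 bp
  [72,85): 13 bp
  [85,96): 11 bp
  [96,104): 8 bp
  [104,108): 4 bp

[4,8,9,11,11,13,14,17,21]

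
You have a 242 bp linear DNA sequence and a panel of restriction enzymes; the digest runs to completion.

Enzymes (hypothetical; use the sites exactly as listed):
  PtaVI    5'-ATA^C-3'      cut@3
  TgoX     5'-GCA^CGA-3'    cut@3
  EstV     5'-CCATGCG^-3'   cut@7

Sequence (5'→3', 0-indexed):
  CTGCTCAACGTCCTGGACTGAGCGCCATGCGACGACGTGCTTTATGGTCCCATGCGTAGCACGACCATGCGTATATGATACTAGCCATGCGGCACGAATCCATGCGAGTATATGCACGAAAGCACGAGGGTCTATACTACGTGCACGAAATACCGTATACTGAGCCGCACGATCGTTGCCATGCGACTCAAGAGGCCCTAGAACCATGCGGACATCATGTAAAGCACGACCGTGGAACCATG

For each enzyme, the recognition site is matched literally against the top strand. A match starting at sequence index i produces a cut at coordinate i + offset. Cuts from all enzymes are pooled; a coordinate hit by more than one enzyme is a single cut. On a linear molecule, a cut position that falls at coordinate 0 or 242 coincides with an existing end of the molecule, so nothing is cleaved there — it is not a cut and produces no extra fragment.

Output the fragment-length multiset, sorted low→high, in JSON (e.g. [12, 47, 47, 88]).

[3,5,7,7,8,9,9,10,10,10,11,12,12,16,16,16,25,25,31]

Per-enzyme occurrences:
  PtaVI ATAC/3: at [77, 133, 149, 156] ⇒ [80, 136, 152, 159]
  TgoX GCACGA/3: at [58, 91, 113, 121, 142, 166, 223] ⇒ [61, 94, 116, 124, 145, 169, 226]
  EstV CCATGCG/7: at [24, 49, 64, 84, 99, 178, 203] ⇒ [31, 56, 71, 91, 106, 185, 210]

Pooled cuts: [31, 56, 61, 71, 80, 91, 94, 106, 116, 124, 136, 145, 152, 159, 169, 185, 210, 226]

Fragments:
  [0,31): 31 bp
  [31,56): 25 bp
  [56,61): 5 bp
  [61,71): 10 bp
  [71,80): 9 bp
  [80,91): 11 bp
  [91,94): 3 bp
  [94,106): 12 bp
  [106,116): 10 bp
  [116,124): 8 bp
  [124,136): 12 bp
  [136,145): 9 bp
  [145,152): 7 bp
  [152,159): 7 bp
  [159,169): 10 bp
  [169,185): 16 bp
  [185,210): 25 bp
  [210,226): 16 bp
  [226,242): 16 bp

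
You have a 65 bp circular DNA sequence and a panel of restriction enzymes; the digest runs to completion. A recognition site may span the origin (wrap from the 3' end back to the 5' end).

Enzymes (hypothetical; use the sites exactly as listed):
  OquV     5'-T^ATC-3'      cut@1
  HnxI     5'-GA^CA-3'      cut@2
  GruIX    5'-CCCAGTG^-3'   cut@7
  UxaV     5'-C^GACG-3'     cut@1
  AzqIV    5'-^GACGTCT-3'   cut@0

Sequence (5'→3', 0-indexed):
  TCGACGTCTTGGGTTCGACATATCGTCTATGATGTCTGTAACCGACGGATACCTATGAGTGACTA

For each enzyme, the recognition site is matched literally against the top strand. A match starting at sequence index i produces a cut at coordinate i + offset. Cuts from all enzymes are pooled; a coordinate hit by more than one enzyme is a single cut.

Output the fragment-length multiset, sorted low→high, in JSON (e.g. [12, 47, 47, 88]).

Site scan:
  OquV (TATC, off=1): starts [20, 63] → cuts [21, 64]
  HnxI (GACA, off=2): starts [16] → cuts [18]
  GruIX (CCCAGTG, off=7): no sites
  UxaV (CGACG, off=1): starts [1, 42] → cuts [2, 43]
  AzqIV (GACGTCT, off=0): starts [2] → cuts [2]

All cut coordinates (distinct, sorted): [2, 18, 21, 43, 64]

Fragments:
  2→18: 16 bp
  18→21: 3 bp
  21→43: 22 bp
  43→64: 21 bp
  64→2 (wrap): 65-64+2 = 3 bp

[3,3,16,21,22]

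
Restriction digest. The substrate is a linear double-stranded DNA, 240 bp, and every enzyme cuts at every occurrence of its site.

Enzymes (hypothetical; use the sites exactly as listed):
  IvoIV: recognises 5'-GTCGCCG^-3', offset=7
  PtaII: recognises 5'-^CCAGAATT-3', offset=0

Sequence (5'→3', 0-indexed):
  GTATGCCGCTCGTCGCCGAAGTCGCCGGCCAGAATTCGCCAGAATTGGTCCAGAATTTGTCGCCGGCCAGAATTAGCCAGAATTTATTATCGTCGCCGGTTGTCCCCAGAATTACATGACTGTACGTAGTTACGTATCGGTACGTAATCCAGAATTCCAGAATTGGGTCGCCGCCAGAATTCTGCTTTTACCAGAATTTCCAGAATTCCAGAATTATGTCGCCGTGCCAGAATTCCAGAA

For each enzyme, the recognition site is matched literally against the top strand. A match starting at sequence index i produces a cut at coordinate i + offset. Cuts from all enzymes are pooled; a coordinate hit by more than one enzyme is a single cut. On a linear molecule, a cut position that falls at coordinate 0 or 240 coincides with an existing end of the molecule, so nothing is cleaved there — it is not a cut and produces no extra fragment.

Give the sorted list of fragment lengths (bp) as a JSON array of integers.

[1,1,2,7,8,8,9,9,10,10,11,14,16,17,17,17,18,22,43]

Scan for sites:
  IvoIV GTCGCCG/7: at [11, 20, 58, 91, 166, 217] ⇒ [18, 27, 65, 98, 173, 224]
  PtaII CCAGAATT/0: at [28, 38, 49, 66, 76, 105, 148, 156, 173, 190, 199, 207, 226] ⇒ [28, 38, 49, 66, 76, 105, 148, 156, 173, 190, 199, 207, 226]

All cut coordinates (distinct, sorted): [18, 27, 28, 38, 49, 65, 66, 76, 98, 105, 148, 156, 173, 190, 199, 207, 224, 226]

Fragment lengths:
  [0,18): 18 bp
  [18,27): 9 bp
  [27,28): 1 bp
  [28,38): 10 bp
  [38,49): 11 bp
  [49,65): 16 bp
  [65,66): 1 bp
  [66,76): 10 bp
  [76,98): 22 bp
  [98,105): 7 bp
  [105,148): 43 bp
  [148,156): 8 bp
  [156,173): 17 bp
  [173,190): 17 bp
  [190,199): 9 bp
  [199,207): 8 bp
  [207,224): 17 bp
  [224,226): 2 bp
  [226,240): 14 bp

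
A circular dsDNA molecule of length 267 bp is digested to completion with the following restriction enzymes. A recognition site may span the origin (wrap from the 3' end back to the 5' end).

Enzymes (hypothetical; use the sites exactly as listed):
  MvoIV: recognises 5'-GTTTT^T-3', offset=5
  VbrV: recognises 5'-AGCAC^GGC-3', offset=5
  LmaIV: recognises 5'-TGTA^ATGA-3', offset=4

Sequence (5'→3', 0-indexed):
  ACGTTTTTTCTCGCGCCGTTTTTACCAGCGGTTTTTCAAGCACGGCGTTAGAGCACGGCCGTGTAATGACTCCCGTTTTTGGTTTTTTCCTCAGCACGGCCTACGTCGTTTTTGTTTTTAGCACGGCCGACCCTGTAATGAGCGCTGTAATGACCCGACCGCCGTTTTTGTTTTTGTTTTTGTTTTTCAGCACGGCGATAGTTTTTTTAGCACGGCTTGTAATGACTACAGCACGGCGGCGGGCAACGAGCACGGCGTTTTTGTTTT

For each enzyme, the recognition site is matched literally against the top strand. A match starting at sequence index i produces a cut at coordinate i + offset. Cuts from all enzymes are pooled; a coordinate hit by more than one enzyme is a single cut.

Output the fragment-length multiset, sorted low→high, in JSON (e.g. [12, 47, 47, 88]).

[6,6,6,6,6,7,7,8,8,8,8,9,11,12,12,13,13,13,13,13,14,15,15,19,19]

Scan for sites:
  MvoIV (GTTTTT, off=5): starts [2, 17, 30, 74, 81, 107, 113, 163, 169, 175, 181, 200, 256] → cuts [7, 22, 35, 79, 86, 112, 118, 168, 174, 180, 186, 205, 261]
  VbrV (AGCACGGC, off=5): starts [38, 51, 92, 119, 188, 208, 229, 248] → cuts [43, 56, 97, 124, 193, 213, 234, 253]
  LmaIV (TGTAATGA, off=4): starts [61, 133, 145, 217] → cuts [65, 137, 149, 221]

All cut coordinates (distinct, sorted): [7, 22, 35, 43, 56, 65, 79, 86, 97, 112, 118, 124, 137, 149, 168, 174, 180, 186, 193, 205, 213, 221, 234, 253, 261]

Fragments:
  7→22: 15 bp
  22→35: 13 bp
  35→43: 8 bp
  43→56: 13 bp
  56→65: 9 bp
  65→79: 14 bp
  79→86: 7 bp
  86→97: 11 bp
  97→112: 15 bp
  112→118: 6 bp
  118→124: 6 bp
  124→137: 13 bp
  137→149: 12 bp
  149→168: 19 bp
  168→174: 6 bp
  174→180: 6 bp
  180→186: 6 bp
  186→193: 7 bp
  193→205: 12 bp
  205→213: 8 bp
  213→221: 8 bp
  221→234: 13 bp
  234→253: 19 bp
  253→261: 8 bp
  261→7 (wrap): 267-261+7 = 13 bp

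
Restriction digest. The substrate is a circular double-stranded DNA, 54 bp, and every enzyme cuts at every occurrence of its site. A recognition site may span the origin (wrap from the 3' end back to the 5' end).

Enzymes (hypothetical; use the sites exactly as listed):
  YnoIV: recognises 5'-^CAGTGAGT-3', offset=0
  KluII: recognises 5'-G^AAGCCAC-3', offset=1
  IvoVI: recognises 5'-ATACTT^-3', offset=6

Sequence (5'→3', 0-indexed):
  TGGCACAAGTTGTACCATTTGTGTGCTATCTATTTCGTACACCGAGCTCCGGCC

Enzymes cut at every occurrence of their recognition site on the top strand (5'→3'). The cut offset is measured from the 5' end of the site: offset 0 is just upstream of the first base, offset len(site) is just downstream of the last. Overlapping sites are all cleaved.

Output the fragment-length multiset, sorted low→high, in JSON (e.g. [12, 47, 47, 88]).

Scan for sites:
  YnoIV (CAGTGAGT, off=0): no sites
  KluII (GAAGCCAC, off=1): no sites
  IvoVI (ATACTT, off=6): no sites

All cut coordinates (distinct, sorted): ∅

Fragments:
  no cuts → one circular fragment of 54 bp

[54]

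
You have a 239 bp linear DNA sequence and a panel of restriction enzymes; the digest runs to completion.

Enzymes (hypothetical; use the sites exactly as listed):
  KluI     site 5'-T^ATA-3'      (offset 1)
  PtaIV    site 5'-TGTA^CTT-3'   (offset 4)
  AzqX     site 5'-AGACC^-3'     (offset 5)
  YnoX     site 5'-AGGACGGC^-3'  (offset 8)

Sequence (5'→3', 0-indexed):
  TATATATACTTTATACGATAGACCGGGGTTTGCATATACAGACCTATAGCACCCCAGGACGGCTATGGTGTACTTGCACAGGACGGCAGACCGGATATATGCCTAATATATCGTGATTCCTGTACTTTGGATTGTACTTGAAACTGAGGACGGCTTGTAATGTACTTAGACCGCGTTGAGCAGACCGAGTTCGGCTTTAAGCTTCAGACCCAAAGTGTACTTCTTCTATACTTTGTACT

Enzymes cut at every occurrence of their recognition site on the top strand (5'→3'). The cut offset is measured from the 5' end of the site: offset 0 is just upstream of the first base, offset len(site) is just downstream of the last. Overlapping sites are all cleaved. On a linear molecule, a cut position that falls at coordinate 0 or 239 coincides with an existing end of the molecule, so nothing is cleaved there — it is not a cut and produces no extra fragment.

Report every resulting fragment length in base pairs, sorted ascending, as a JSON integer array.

[1,1,2,2,4,5,7,8,8,9,9,9,10,11,11,12,12,12,14,15,17,18,18,24]

Site scan:
  KluI (TATA, off=1): starts [0, 2, 4, 11, 34, 44, 95, 106, 226] → cuts [1, 3, 5, 12, 35, 45, 96, 107, 227]
  PtaIV (TGTACTT, off=4): starts [68, 120, 132, 160, 215] → cuts [72, 124, 136, 164, 219]
  AzqX (AGACC, off=5): starts [19, 39, 87, 167, 181, 205] → cuts [24, 44, 92, 172, 186, 210]
  YnoX (AGGACGGC, off=8): starts [55, 79, 146] → cuts [63, 87, 154]

All cut coordinates (distinct, sorted): [1, 3, 5, 12, 24, 35, 44, 45, 63, 72, 87, 92, 96, 107, 124, 136, 154, 164, 172, 186, 210, 219, 227]

Fragment lengths:
  [0,1): 1 bp
  [1,3): 2 bp
  [3,5): 2 bp
  [5,12): 7 bp
  [12,24): 12 bp
  [24,35): 11 bp
  [35,44): 9 bp
  [44,45): 1 bp
  [45,63): 18 bp
  [63,72): 9 bp
  [72,87): 15 bp
  [87,92): 5 bp
  [92,96): 4 bp
  [96,107): 11 bp
  [107,124): 17 bp
  [124,136): 12 bp
  [136,154): 18 bp
  [154,164): 10 bp
  [164,172): 8 bp
  [172,186): 14 bp
  [186,210): 24 bp
  [210,219): 9 bp
  [219,227): 8 bp
  [227,239): 12 bp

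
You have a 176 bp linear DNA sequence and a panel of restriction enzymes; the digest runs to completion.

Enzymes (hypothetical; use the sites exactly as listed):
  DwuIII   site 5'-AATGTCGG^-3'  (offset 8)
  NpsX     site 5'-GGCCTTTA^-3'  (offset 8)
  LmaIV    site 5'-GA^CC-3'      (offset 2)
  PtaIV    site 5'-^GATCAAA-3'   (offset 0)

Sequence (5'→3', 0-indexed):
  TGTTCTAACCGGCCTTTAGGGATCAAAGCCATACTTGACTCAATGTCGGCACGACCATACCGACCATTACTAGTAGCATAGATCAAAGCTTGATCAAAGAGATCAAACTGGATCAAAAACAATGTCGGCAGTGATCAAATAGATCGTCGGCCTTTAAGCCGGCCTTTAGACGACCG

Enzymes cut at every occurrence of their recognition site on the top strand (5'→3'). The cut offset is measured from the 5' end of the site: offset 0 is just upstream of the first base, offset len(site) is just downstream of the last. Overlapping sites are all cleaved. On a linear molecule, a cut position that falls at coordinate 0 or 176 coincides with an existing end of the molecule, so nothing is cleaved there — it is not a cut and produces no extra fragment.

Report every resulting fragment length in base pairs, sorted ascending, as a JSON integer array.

Site scan:
  DwuIII (AATGTCGG, off=8): starts [41, 120] → cuts [49, 128]
  NpsX (GGCCTTTA, off=8): starts [10, 148, 160] → cuts [18, 156, 168]
  LmaIV (GACC, off=2): starts [52, 61, 171] → cuts [54, 63, 173]
  PtaIV (GATCAAA, off=0): starts [20, 80, 91, 100, 110, 132] → cuts [20, 80, 91, 100, 110, 132]

Pooled cuts: [18, 20, 49, 54, 63, 80, 91, 100, 110, 128, 132, 156, 168, 173]

Fragment lengths:
  [0,18): 18 bp
  [18,20): 2 bp
  [20,49): 29 bp
  [49,54): 5 bp
  [54,63): 9 bp
  [63,80): 17 bp
  [80,91): 11 bp
  [91,100): 9 bp
  [100,110): 10 bp
  [110,128): 18 bp
  [128,132): 4 bp
  [132,156): 24 bp
  [156,168): 12 bp
  [168,173): 5 bp
  [173,176): 3 bp

[2,3,4,5,5,9,9,10,11,12,17,18,18,24,29]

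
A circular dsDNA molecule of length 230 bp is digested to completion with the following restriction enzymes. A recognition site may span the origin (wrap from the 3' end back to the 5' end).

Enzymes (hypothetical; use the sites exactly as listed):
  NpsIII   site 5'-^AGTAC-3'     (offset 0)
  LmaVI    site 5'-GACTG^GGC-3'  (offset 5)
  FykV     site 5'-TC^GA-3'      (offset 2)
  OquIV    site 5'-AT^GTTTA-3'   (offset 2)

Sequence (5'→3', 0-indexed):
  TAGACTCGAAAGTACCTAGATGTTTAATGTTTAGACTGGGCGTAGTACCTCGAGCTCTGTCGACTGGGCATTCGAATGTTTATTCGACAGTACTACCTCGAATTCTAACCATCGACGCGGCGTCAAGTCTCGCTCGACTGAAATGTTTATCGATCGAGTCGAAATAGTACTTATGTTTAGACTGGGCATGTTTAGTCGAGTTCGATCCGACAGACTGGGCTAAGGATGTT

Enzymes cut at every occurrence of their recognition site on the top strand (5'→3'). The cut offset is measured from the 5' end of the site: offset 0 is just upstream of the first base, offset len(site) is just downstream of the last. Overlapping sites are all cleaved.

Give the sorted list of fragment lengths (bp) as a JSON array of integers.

[3,3,4,4,5,5,5,5,5,6,7,7,7,8,8,8,9,9,10,10,10,10,10,11,11,14,14,22]

Site scan:
  NpsIII AGTAC/0: at [10, 43, 88, 165] ⇒ [10, 43, 88, 165]
  LmaVI GACTGGGC/5: at [33, 61, 179, 212] ⇒ [38, 66, 184, 217]
  FykV TCGA/2: at [5, 49, 59, 71, 83, 97, 111, 133, 149, 153, 158, 195, 201] ⇒ [7, 51, 61, 73, 85, 99, 113, 135, 151, 155, 160, 197, 203]
  OquIV ATGTTTA/2: at [19, 26, 75, 142, 172, 187, 225] ⇒ [21, 28, 77, 144, 174, 189, 227]

All cut coordinates (distinct, sorted): [7, 10, 21, 28, 38, 43, 51, 61, 66, 73, 77, 85, 88, 99, 113, 135, 144, 151, 155, 160, 165, 174, 184, 189, 197, 203, 217, 227]

Fragment lengths:
  7→10: 3 bp
  10→21: 11 bp
  21→28: 7 bp
  28→38: 10 bp
  38→43: 5 bp
  43→51: 8 bp
  51→61: 10 bp
  61→66: 5 bp
  66→73: 7 bp
  73→77: 4 bp
  77→85: 8 bp
  85→88: 3 bp
  88→99: 11 bp
  99→113: 14 bp
  113→135: 22 bp
  135→144: 9 bp
  144→151: 7 bp
  151→155: 4 bp
  155→160: 5 bp
  160→165: 5 bp
  165→174: 9 bp
  174→184: 10 bp
  184→189: 5 bp
  189→197: 8 bp
  197→203: 6 bp
  203→217: 14 bp
  217→227: 10 bp
  227→7 (wrap): 230-227+7 = 10 bp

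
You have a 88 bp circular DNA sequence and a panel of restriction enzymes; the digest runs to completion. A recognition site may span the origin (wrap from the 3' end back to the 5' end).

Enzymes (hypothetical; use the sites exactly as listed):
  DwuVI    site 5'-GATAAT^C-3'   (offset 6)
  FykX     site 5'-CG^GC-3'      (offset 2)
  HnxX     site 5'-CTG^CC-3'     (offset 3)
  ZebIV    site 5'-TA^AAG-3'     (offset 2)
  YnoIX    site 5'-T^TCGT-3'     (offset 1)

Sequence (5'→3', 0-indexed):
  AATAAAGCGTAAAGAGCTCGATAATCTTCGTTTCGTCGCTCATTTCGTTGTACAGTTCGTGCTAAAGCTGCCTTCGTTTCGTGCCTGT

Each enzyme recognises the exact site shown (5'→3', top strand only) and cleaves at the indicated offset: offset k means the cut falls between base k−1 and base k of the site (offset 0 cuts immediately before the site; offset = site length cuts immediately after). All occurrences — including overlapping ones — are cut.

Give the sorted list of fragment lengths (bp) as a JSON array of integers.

Scan for sites:
  DwuVI GATAATC/6: at [19] ⇒ [25]
  FykX (CGGC, off=2): no sites
  HnxX CTGCC/3: at [67] ⇒ [70]
  ZebIV TAAAG/2: at [2, 9, 62] ⇒ [4, 11, 64]
  YnoIX TTCGT/1: at [26, 31, 43, 55, 72, 77] ⇒ [27, 32, 44, 56, 73, 78]

Pooled cuts: [4, 11, 25, 27, 32, 44, 56, 64, 70, 73, 78]

Fragment lengths:
  4→11: 7 bp
  11→25: 14 bp
  25→27: 2 bp
  27→32: 5 bp
  32→44: 12 bp
  44→56: 12 bp
  56→64: 8 bp
  64→70: 6 bp
  70→73: 3 bp
  73→78: 5 bp
  78→4 (wrap): 88-78+4 = 14 bp

[2,3,5,5,6,7,8,12,12,14,14]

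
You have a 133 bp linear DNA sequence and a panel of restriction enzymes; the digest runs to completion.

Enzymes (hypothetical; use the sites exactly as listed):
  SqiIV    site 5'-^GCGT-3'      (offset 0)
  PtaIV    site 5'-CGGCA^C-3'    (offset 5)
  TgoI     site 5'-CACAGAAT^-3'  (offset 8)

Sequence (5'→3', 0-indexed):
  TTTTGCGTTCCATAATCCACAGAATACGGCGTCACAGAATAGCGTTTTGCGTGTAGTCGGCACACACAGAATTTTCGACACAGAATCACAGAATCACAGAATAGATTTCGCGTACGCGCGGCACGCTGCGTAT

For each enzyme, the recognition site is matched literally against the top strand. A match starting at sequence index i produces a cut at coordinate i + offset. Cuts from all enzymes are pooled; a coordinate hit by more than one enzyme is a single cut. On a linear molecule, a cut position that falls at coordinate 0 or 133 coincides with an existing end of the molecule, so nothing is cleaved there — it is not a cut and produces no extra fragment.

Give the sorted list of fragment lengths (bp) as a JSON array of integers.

Site scan:
  SqiIV GCGT/0: at [4, 28, 41, 48, 109, 127] ⇒ [4, 28, 41, 48, 109, 127]
  PtaIV CGGCAC/5: at [57, 118] ⇒ [62, 123]
  TgoI CACAGAAT/8: at [17, 32, 64, 78, 86, 94] ⇒ [25, 40, 72, 86, 94, 102]

Pooled cuts: [4, 25, 28, 40, 41, 48, 62, 72, 86, 94, 102, 109, 123, 127]

Fragment lengths:
  [0,4): 4 bp
  [4,25): 21 bp
  [25,28): 3 bp
  [28,40): 12 bp
  [40,41): 1 bp
  [41,48): 7 bp
  [48,62): 14 bp
  [62,72): 10 bp
  [72,86): 14 bp
  [86,94): 8 bp
  [94,102): 8 bp
  [102,109): 7 bp
  [109,123): 14 bp
  [123,127): 4 bp
  [127,133): 6 bp

[1,3,4,4,6,7,7,8,8,10,12,14,14,14,21]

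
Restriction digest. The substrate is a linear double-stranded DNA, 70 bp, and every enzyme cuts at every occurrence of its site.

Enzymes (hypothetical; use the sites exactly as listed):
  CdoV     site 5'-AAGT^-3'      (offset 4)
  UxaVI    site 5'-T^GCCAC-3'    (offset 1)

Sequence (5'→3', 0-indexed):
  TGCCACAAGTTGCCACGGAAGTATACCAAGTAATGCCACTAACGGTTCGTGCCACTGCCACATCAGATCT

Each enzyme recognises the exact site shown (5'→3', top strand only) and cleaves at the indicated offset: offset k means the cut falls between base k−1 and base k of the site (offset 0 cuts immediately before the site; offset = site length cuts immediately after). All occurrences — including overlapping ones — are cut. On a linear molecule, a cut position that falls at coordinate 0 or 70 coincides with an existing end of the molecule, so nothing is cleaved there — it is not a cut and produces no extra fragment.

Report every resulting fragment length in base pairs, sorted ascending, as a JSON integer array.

[1,1,3,6,9,9,11,14,16]

Per-enzyme occurrences:
  CdoV (AAGT, off=4): starts [6, 18, 27] → cuts [10, 22, 31]
  UxaVI (TGCCAC, off=1): starts [0, 10, 33, 49, 55] → cuts [1, 11, 34, 50, 56]

All cut coordinates (distinct, sorted): [1, 10, 11, 22, 31, 34, 50, 56]

Fragment lengths:
  [0,1): 1 bp
  [1,10): 9 bp
  [10,11): 1 bp
  [11,22): 11 bp
  [22,31): 9 bp
  [31,34): 3 bp
  [34,50): 16 bp
  [50,56): 6 bp
  [56,70): 14 bp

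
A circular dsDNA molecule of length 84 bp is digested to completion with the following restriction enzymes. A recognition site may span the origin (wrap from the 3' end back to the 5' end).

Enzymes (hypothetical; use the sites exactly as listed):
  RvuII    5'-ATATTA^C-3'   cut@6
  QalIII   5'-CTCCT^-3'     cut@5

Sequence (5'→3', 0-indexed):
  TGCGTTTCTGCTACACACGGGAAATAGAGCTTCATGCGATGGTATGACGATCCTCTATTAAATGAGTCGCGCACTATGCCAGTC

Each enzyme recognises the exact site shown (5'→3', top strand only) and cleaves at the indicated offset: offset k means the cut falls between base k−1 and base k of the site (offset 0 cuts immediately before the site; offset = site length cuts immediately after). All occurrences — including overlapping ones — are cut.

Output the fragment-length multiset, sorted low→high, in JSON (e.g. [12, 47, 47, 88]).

[84]

Per-enzyme occurrences:
  RvuII (ATATTAC, off=6): no sites
  QalIII (CTCCT, off=5): no sites

Pooled cuts: ∅

Fragments:
  no cuts → one circular fragment of 84 bp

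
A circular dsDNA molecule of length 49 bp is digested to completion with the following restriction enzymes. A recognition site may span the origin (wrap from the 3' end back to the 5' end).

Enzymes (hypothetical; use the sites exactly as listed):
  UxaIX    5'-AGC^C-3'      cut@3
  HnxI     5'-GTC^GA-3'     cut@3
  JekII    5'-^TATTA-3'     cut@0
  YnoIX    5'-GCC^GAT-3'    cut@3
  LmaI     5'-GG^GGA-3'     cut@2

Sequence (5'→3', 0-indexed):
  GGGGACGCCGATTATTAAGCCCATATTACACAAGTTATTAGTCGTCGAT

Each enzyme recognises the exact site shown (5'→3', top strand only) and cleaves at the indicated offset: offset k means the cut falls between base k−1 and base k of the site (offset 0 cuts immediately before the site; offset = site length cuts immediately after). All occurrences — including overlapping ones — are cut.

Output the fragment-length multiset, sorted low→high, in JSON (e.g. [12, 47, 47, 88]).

[3,3,5,7,8,11,12]

Per-enzyme occurrences:
  UxaIX (AGCC, off=3): starts [17] → cuts [20]
  HnxI (GTCGA, off=3): starts [43] → cuts [46]
  JekII (TATTA, off=0): starts [12, 23, 35] → cuts [12, 23, 35]
  YnoIX (GCCGAT, off=3): starts [6] → cuts [9]
  LmaI (GGGGA, off=2): starts [0] → cuts [2]

Pooled cuts: [2, 9, 12, 20, 23, 35, 46]

Fragments:
  2→9: 7 bp
  9→12: 3 bp
  12→20: 8 bp
  20→23: 3 bp
  23→35: 12 bp
  35→46: 11 bp
  46→2 (wrap): 49-46+2 = 5 bp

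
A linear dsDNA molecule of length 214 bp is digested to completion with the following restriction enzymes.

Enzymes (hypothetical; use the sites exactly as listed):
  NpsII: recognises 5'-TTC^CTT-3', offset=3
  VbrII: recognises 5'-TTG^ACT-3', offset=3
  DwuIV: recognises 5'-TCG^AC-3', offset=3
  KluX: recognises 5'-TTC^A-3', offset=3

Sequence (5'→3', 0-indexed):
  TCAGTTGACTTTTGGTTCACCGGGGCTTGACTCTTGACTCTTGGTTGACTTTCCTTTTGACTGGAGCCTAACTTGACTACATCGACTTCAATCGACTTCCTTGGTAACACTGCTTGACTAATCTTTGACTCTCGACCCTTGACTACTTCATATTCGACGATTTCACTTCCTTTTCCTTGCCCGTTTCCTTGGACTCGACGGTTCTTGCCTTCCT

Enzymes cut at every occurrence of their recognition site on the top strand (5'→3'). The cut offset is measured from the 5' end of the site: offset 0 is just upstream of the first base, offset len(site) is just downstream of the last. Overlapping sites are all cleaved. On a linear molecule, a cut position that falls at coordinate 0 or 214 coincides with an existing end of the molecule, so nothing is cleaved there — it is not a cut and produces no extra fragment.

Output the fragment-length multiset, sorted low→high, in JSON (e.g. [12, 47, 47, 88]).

Site scan:
  NpsII TTCCTT/3: at [50, 96, 166, 172, 184] ⇒ [53, 99, 169, 175, 187]
  VbrII TTGACT/3: at [4, 26, 33, 44, 56, 72, 113, 124, 138] ⇒ [7, 29, 36, 47, 59, 75, 116, 127, 141]
  DwuIV TCGAC/3: at [81, 91, 131, 153, 194] ⇒ [84, 94, 134, 156, 197]
  KluX TTCA/3: at [15, 86, 146, 161] ⇒ [18, 89, 149, 164]

Pooled cuts: [7, 18, 29, 36, 47, 53, 59, 75, 84, 89, 94, 99, 116, 127, 134, 141, 149, 156, 164, 169, 175, 187, 197]

Fragment lengths:
  [0,7): 7 bp
  [7,18): 11 bp
  [18,29): 11 bp
  [29,36): 7 bp
  [36,47): 11 bp
  [47,53): 6 bp
  [53,59): 6 bp
  [59,75): 16 bp
  [75,84): 9 bp
  [84,89): 5 bp
  [89,94): 5 bp
  [94,99): 5 bp
  [99,116): 17 bp
  [116,127): 11 bp
  [127,134): 7 bp
  [134,141): 7 bp
  [141,149): 8 bp
  [149,156): 7 bp
  [156,164): 8 bp
  [164,169): 5 bp
  [169,175): 6 bp
  [175,187): 12 bp
  [187,197): 10 bp
  [197,214): 17 bp

[5,5,5,5,6,6,6,7,7,7,7,7,8,8,9,10,11,11,11,11,12,16,17,17]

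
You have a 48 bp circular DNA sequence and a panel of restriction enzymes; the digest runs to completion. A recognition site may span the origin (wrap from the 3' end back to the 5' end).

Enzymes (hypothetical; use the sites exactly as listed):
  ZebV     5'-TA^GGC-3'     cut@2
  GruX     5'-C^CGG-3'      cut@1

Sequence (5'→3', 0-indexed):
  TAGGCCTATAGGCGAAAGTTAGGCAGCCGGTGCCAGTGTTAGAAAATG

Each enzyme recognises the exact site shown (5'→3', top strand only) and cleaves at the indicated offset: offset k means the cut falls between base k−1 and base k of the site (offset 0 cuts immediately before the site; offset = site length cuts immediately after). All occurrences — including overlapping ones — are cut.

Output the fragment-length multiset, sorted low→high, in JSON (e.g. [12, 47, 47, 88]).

Scan for sites:
  ZebV TAGGC/2: at [0, 8, 19] ⇒ [2, 10, 21]
  GruX CCGG/1: at [26] ⇒ [27]

Pooled cuts: [2, 10, 21, 27]

Fragment lengths:
  2→10: 8 bp
  10→21: 11 bp
  21→27: 6 bp
  27→2 (wrap): 48-27+2 = 23 bp

[6,8,11,23]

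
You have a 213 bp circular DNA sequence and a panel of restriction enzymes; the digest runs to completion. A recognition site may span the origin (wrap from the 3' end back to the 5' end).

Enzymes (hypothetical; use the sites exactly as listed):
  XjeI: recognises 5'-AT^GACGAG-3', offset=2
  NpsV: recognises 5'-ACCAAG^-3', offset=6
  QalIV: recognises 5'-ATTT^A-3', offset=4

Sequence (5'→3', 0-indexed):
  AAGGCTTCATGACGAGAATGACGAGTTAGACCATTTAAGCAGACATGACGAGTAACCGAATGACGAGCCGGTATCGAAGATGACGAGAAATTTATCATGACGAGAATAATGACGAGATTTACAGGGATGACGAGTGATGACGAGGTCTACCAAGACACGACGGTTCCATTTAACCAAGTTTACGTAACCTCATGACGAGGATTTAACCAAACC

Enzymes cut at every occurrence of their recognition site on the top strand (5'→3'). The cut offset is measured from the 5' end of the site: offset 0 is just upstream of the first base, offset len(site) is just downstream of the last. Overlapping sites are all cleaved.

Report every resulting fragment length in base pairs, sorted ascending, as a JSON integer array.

Per-enzyme occurrences:
  XjeI ATGACGAG/2: at [8, 17, 44, 59, 79, 96, 108, 126, 136, 191] ⇒ [10, 19, 46, 61, 81, 98, 110, 128, 138, 193]
  NpsV ACCAAG/6: at [148, 172, 210] ⇒ [3, 154, 178]
  QalIV ATTTA/4: at [32, 89, 116, 167, 200] ⇒ [36, 93, 120, 171, 204]

All cut coordinates (distinct, sorted): [3, 10, 19, 36, 46, 61, 81, 93, 98, 110, 120, 128, 138, 154, 171, 178, 193, 204]

Fragment lengths:
  3→10: 7 bp
  10→19: 9 bp
  19→36: 17 bp
  36→46: 10 bp
  46→61: 15 bp
  61→81: 20 bp
  81→93: 12 bp
  93→98: 5 bp
  98→110: 12 bp
  110→120: 10 bp
  120→128: 8 bp
  128→138: 10 bp
  138→154: 16 bp
  154→171: 17 bp
  171→178: 7 bp
  178→193: 15 bp
  193→204: 11 bp
  204→3 (wrap): 213-204+3 = 12 bp

[5,7,7,8,9,10,10,10,11,12,12,12,15,15,16,17,17,20]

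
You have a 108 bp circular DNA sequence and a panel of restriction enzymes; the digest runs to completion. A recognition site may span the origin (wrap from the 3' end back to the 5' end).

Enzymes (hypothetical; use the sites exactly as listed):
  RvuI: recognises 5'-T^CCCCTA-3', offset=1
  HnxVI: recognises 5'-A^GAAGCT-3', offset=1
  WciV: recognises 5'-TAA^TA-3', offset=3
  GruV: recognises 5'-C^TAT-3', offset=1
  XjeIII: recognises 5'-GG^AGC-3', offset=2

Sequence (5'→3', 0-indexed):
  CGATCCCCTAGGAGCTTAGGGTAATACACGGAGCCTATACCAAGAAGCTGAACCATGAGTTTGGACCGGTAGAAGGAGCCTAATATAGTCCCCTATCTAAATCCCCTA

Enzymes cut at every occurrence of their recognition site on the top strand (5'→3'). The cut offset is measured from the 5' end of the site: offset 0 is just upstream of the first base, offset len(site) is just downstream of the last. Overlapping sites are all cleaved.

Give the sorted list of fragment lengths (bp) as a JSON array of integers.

[4,4,6,7,7,8,8,9,10,12,33]

Per-enzyme occurrences:
  RvuI TCCCCTA/1: at [3, 88, 101] ⇒ [4, 89, 102]
  HnxVI AGAAGCT/1: at [42] ⇒ [43]
  WciV TAATA/3: at [21, 80] ⇒ [24, 83]
  GruV CTAT/1: at [34, 92] ⇒ [35, 93]
  XjeIII GGAGC/2: at [10, 29, 74] ⇒ [12, 31, 76]

All cut coordinates (distinct, sorted): [4, 12, 24, 31, 35, 43, 76, 83, 89, 93, 102]

Fragment lengths:
  4→12: 8 bp
  12→24: 12 bp
  24→31: 7 bp
  31→35: 4 bp
  35→43: 8 bp
  43→76: 33 bp
  76→83: 7 bp
  83→89: 6 bp
  89→93: 4 bp
  93→102: 9 bp
  102→4 (wrap): 108-102+4 = 10 bp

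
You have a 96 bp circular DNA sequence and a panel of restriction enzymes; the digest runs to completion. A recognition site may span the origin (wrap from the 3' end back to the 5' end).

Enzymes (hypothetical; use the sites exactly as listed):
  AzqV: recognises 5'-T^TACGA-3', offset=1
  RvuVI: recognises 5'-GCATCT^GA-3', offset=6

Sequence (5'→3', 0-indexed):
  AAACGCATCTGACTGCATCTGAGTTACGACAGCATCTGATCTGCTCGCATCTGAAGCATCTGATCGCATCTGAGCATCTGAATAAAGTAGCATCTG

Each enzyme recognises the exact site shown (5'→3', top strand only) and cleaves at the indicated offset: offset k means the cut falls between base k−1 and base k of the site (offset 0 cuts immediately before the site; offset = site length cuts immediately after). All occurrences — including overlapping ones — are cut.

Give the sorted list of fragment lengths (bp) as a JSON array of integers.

[4,8,9,10,10,11,13,15,16]

Scan for sites:
  AzqV (TTACGA, off=1): starts [23] → cuts [24]
  RvuVI (GCATCTGA, off=6): starts [4, 14, 31, 46, 55, 65, 73, 89] → cuts [10, 20, 37, 52, 61, 71, 79, 95]

Pooled cuts: [10, 20, 24, 37, 52, 61, 71, 79, 95]

Fragments:
  10→20: 10 bp
  20→24: 4 bp
  24→37: 13 bp
  37→52: 15 bp
  52→61: 9 bp
  61→71: 10 bp
  71→79: 8 bp
  79→95: 16 bp
  95→10 (wrap): 96-95+10 = 11 bp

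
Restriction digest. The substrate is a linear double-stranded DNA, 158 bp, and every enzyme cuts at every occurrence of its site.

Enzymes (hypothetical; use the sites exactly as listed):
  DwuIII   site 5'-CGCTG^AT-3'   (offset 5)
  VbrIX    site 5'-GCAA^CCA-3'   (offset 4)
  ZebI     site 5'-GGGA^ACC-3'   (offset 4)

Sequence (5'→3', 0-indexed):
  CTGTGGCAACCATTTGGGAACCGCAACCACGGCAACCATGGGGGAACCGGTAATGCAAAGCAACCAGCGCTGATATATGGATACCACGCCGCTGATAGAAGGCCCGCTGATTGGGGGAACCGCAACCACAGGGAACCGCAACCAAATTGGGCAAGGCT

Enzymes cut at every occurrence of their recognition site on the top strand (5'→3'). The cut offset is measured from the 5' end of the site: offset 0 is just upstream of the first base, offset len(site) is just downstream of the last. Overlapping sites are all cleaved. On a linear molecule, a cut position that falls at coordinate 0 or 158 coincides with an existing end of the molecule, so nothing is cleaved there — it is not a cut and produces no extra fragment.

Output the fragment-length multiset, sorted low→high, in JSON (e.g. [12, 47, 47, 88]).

Site scan:
  DwuIII CGCTGAT/5: at [67, 89, 104] ⇒ [72, 94, 109]
  VbrIX GCAACCA/4: at [5, 22, 31, 59, 121, 137] ⇒ [9, 26, 35, 63, 125, 141]
  ZebI GGGAACC/4: at [15, 41, 114, 130] ⇒ [19, 45, 118, 134]

Pooled cuts: [9, 19, 26, 35, 45, 63, 72, 94, 109, 118, 125, 134, 141]

Fragment lengths:
  [0,9): 9 bp
  [9,19): 10 bp
  [19,26): 7 bp
  [26,35): 9 bp
  [35,45): 10 bp
  [45,63): 18 bp
  [63,72): 9 bp
  [72,94): 22 bp
  [94,109): 15 bp
  [109,118): 9 bp
  [118,125): 7 bp
  [125,134): 9 bp
  [134,141): 7 bp
  [141,158): 17 bp

[7,7,7,9,9,9,9,9,10,10,15,17,18,22]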